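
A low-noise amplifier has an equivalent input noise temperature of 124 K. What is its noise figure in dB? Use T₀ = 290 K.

F = 1 + T_e/T₀ = 1 + 124/290 = 1.42759
NF = 10 log₁₀(1.42759) = 1.55 dB

1.55 dB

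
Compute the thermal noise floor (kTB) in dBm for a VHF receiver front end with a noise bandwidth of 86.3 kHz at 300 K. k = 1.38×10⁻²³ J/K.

−124.5 dBm

P_n = kTB = 1.38×10⁻²³ × 300 × 8.63×10⁴ = 3.57×10⁻¹⁶ W
In dBm: 10 log₁₀(3.57×10⁻¹⁶ / 10⁻³) = −124.5 dBm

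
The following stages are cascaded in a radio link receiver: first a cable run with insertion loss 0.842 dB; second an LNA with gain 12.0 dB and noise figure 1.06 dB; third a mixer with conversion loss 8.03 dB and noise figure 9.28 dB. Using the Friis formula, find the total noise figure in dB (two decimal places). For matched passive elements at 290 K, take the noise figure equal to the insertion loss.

Convert to linear (a loss of L dB is a gain of −L dB): F_i = 10^(NF_i/10), G_i = 10^(G_i,dB/10)
  Stage 1: F_1 = 10^(0.842/10) = 1.214, G_1 = 10^(−0.842/10) = 0.8238
  Stage 2: F_2 = 10^(1.06/10) = 1.276, G_2 = 10^(12.0/10) = 15.85
  Stage 3: F_3 = 10^(9.28/10) = 8.472, G_3 = 10^(−8.03/10) = 0.1574
Friis cascade:
  F = 1.214 + (1.276 − 1)/0.8238 + (8.472 − 1)/13.06 = 2.122
NF = 10 log₁₀(2.122) = 3.27 dB

3.27 dB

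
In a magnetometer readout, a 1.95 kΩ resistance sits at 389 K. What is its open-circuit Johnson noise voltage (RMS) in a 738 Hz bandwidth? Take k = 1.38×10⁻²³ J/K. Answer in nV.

176 nV

V_n = √(4kTRB)
4kTRB = 4 × 1.38×10⁻²³ × 389 × 1.95×10³ × 7.38×10² = 3.09×10⁻¹⁴ V²
V_n = √(3.09×10⁻¹⁴) = 1.76×10⁻⁷ V = 176 nV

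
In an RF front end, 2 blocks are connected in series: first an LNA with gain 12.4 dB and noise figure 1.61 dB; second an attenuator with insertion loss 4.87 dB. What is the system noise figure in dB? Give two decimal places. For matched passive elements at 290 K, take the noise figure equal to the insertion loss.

Convert to linear (a loss of L dB is a gain of −L dB): F_i = 10^(NF_i/10), G_i = 10^(G_i,dB/10)
  Stage 1: F_1 = 10^(1.61/10) = 1.449, G_1 = 10^(12.4/10) = 17.38
  Stage 2: F_2 = 10^(4.87/10) = 3.069, G_2 = 10^(−4.87/10) = 0.3258
Friis cascade:
  F = 1.449 + (3.069 − 1)/17.38 = 1.568
NF = 10 log₁₀(1.568) = 1.95 dB

1.95 dB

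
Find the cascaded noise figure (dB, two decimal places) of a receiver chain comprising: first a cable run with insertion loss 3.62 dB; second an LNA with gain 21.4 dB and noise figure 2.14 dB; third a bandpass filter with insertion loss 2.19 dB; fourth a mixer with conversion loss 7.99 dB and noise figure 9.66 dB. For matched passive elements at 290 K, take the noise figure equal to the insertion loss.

Convert to linear (a loss of L dB is a gain of −L dB): F_i = 10^(NF_i/10), G_i = 10^(G_i,dB/10)
  Stage 1: F_1 = 10^(3.62/10) = 2.301, G_1 = 10^(−3.62/10) = 0.4345
  Stage 2: F_2 = 10^(2.14/10) = 1.637, G_2 = 10^(21.4/10) = 138.0
  Stage 3: F_3 = 10^(2.19/10) = 1.656, G_3 = 10^(−2.19/10) = 0.6039
  Stage 4: F_4 = 10^(9.66/10) = 9.247, G_4 = 10^(−7.99/10) = 0.1589
Friis cascade:
  F = 2.301 + (1.637 − 1)/0.4345 + (1.656 − 1)/59.98 + (9.247 − 1)/36.22 = 4.006
NF = 10 log₁₀(4.006) = 6.03 dB

6.03 dB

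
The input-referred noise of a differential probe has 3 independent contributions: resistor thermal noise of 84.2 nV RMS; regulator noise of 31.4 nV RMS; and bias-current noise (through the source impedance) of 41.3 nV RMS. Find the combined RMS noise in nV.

98.9 nV

Uncorrelated sources add in power (mean-square): V_tot = √(ΣV_i²)
V_tot = √[(8.42×10⁻⁸)² + (3.14×10⁻⁸)² + (4.13×10⁻⁸)²] = 9.89×10⁻⁸ V = 98.9 nV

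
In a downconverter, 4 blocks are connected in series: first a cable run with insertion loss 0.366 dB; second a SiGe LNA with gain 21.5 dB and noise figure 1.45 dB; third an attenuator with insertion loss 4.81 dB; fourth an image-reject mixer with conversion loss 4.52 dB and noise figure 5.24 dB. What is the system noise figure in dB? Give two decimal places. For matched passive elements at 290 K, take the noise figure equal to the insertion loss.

Convert to linear (a loss of L dB is a gain of −L dB): F_i = 10^(NF_i/10), G_i = 10^(G_i,dB/10)
  Stage 1: F_1 = 10^(0.366/10) = 1.088, G_1 = 10^(−0.366/10) = 0.9192
  Stage 2: F_2 = 10^(1.45/10) = 1.396, G_2 = 10^(21.5/10) = 141.3
  Stage 3: F_3 = 10^(4.81/10) = 3.027, G_3 = 10^(−4.81/10) = 0.3304
  Stage 4: F_4 = 10^(5.24/10) = 3.342, G_4 = 10^(−4.52/10) = 0.3532
Friis cascade:
  F = 1.088 + (1.396 − 1)/0.9192 + (3.027 − 1)/129.8 + (3.342 − 1)/42.89 = 1.589
NF = 10 log₁₀(1.589) = 2.01 dB

2.01 dB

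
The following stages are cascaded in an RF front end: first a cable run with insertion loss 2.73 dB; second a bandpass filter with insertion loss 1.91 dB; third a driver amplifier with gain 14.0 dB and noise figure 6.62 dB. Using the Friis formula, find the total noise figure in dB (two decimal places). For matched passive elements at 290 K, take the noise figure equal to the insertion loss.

11.26 dB

Convert to linear (a loss of L dB is a gain of −L dB): F_i = 10^(NF_i/10), G_i = 10^(G_i,dB/10)
  Stage 1: F_1 = 10^(2.73/10) = 1.875, G_1 = 10^(−2.73/10) = 0.5333
  Stage 2: F_2 = 10^(1.91/10) = 1.552, G_2 = 10^(−1.91/10) = 0.6442
  Stage 3: F_3 = 10^(6.62/10) = 4.592, G_3 = 10^(14.0/10) = 25.12
Friis cascade:
  F = 1.875 + (1.552 − 1)/0.5333 + (4.592 − 1)/0.3436 = 13.37
NF = 10 log₁₀(13.37) = 11.26 dB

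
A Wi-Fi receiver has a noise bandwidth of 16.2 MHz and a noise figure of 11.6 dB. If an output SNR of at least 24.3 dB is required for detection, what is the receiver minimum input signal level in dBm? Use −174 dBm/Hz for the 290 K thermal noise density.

Sensitivity = −174 + 10 log₁₀(B) + NF + SNR_min
= −174 + 72.1 + 11.6 + 24.3
= −66.0 dBm → −66.0 dBm

−66.0 dBm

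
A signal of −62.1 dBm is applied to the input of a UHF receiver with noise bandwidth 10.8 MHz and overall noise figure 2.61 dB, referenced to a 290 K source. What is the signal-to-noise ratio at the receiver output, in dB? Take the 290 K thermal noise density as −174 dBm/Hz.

39.0 dB

Noise floor: N = −174 + 10 log₁₀(B) + NF
10 log₁₀(1.08×10⁷) = 70.33 dB
N = −174 + 70.33 + 2.61 = −101.06 dBm
SNR = P_sig − N = −62.1 − (−101.06) = 38.96 dB → 39.0 dB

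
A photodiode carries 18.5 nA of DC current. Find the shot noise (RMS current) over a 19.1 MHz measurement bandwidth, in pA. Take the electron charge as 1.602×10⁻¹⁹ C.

336 pA

I_n = √(2qI·B)
2qI·B = 2 × 1.602×10⁻¹⁹ × 1.85×10⁻⁸ × 1.91×10⁷ = 1.13×10⁻¹⁹ A²
I_n = √(1.13×10⁻¹⁹) = 3.36×10⁻¹⁰ A = 336 pA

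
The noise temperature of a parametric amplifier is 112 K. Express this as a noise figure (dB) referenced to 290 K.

F = 1 + T_e/T₀ = 1 + 112/290 = 1.38621
NF = 10 log₁₀(1.38621) = 1.42 dB

1.42 dB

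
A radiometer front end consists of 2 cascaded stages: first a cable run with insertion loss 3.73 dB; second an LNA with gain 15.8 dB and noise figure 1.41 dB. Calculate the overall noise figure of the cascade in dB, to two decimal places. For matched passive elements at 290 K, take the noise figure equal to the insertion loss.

5.14 dB

Convert to linear (a loss of L dB is a gain of −L dB): F_i = 10^(NF_i/10), G_i = 10^(G_i,dB/10)
  Stage 1: F_1 = 10^(3.73/10) = 2.360, G_1 = 10^(−3.73/10) = 0.4236
  Stage 2: F_2 = 10^(1.41/10) = 1.384, G_2 = 10^(15.8/10) = 38.02
Friis cascade:
  F = 2.360 + (1.384 − 1)/0.4236 = 3.266
NF = 10 log₁₀(3.266) = 5.14 dB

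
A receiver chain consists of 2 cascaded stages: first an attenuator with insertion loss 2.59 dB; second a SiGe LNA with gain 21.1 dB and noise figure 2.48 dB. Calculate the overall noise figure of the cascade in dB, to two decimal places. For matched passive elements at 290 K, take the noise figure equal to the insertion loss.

5.07 dB

Convert to linear (a loss of L dB is a gain of −L dB): F_i = 10^(NF_i/10), G_i = 10^(G_i,dB/10)
  Stage 1: F_1 = 10^(2.59/10) = 1.816, G_1 = 10^(−2.59/10) = 0.5508
  Stage 2: F_2 = 10^(2.48/10) = 1.770, G_2 = 10^(21.1/10) = 128.8
Friis cascade:
  F = 1.816 + (1.770 − 1)/0.5508 = 3.214
NF = 10 log₁₀(3.214) = 5.07 dB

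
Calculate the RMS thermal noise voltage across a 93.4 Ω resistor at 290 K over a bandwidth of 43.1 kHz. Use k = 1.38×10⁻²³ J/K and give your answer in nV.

V_n = √(4kTRB)
4kTRB = 4 × 1.38×10⁻²³ × 290 × 9.34×10¹ × 4.31×10⁴ = 6.44×10⁻¹⁴ V²
V_n = √(6.44×10⁻¹⁴) = 2.54×10⁻⁷ V = 254 nV

254 nV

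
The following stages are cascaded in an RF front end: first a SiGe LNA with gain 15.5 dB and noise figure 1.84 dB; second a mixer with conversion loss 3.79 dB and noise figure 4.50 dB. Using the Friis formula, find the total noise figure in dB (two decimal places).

Convert to linear (a loss of L dB is a gain of −L dB): F_i = 10^(NF_i/10), G_i = 10^(G_i,dB/10)
  Stage 1: F_1 = 10^(1.84/10) = 1.528, G_1 = 10^(15.5/10) = 35.48
  Stage 2: F_2 = 10^(4.50/10) = 2.818, G_2 = 10^(−3.79/10) = 0.4178
Friis cascade:
  F = 1.528 + (2.818 − 1)/35.48 = 1.579
NF = 10 log₁₀(1.579) = 1.98 dB

1.98 dB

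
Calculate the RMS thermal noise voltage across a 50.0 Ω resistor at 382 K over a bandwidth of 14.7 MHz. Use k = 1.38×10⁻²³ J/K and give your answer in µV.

V_n = √(4kTRB)
4kTRB = 4 × 1.38×10⁻²³ × 382 × 5.00×10¹ × 1.47×10⁷ = 1.55×10⁻¹¹ V²
V_n = √(1.55×10⁻¹¹) = 3.94×10⁻⁶ V = 3.94 µV

3.94 µV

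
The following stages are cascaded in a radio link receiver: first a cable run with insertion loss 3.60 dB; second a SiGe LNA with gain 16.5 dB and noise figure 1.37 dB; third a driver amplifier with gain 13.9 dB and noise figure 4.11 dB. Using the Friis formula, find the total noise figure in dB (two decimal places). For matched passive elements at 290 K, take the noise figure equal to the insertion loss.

Convert to linear (a loss of L dB is a gain of −L dB): F_i = 10^(NF_i/10), G_i = 10^(G_i,dB/10)
  Stage 1: F_1 = 10^(3.60/10) = 2.291, G_1 = 10^(−3.60/10) = 0.4365
  Stage 2: F_2 = 10^(1.37/10) = 1.371, G_2 = 10^(16.5/10) = 44.67
  Stage 3: F_3 = 10^(4.11/10) = 2.576, G_3 = 10^(13.9/10) = 24.55
Friis cascade:
  F = 2.291 + (1.371 − 1)/0.4365 + (2.576 − 1)/19.50 = 3.221
NF = 10 log₁₀(3.221) = 5.08 dB

5.08 dB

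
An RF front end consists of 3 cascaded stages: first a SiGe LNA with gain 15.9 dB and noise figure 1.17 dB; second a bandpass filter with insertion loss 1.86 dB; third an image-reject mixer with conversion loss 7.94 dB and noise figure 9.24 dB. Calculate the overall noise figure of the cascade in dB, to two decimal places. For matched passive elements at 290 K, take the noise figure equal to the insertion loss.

2.08 dB

Convert to linear (a loss of L dB is a gain of −L dB): F_i = 10^(NF_i/10), G_i = 10^(G_i,dB/10)
  Stage 1: F_1 = 10^(1.17/10) = 1.309, G_1 = 10^(15.9/10) = 38.90
  Stage 2: F_2 = 10^(1.86/10) = 1.535, G_2 = 10^(−1.86/10) = 0.6516
  Stage 3: F_3 = 10^(9.24/10) = 8.395, G_3 = 10^(−7.94/10) = 0.1607
Friis cascade:
  F = 1.309 + (1.535 − 1)/38.90 + (8.395 − 1)/25.35 = 1.615
NF = 10 log₁₀(1.615) = 2.08 dB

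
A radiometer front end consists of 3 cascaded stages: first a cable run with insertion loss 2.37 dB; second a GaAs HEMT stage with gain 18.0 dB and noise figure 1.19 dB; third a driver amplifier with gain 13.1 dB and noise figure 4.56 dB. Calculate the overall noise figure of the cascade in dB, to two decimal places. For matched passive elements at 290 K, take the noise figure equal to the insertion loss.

3.66 dB

Convert to linear (a loss of L dB is a gain of −L dB): F_i = 10^(NF_i/10), G_i = 10^(G_i,dB/10)
  Stage 1: F_1 = 10^(2.37/10) = 1.726, G_1 = 10^(−2.37/10) = 0.5794
  Stage 2: F_2 = 10^(1.19/10) = 1.315, G_2 = 10^(18.0/10) = 63.10
  Stage 3: F_3 = 10^(4.56/10) = 2.858, G_3 = 10^(13.1/10) = 20.42
Friis cascade:
  F = 1.726 + (1.315 − 1)/0.5794 + (2.858 − 1)/36.56 = 2.321
NF = 10 log₁₀(2.321) = 3.66 dB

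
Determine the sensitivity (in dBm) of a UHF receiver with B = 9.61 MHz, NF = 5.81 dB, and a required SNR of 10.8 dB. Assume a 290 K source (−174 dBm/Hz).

Sensitivity = −174 + 10 log₁₀(B) + NF + SNR_min
= −174 + 69.83 + 5.81 + 10.8
= −87.56 dBm → −87.6 dBm

−87.6 dBm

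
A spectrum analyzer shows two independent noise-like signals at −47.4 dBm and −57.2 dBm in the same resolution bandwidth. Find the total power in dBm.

−47.0 dBm

Convert to linear, add, convert back:
P₁ = 1.82×10⁻⁸ W, P₂ = 1.91×10⁻⁹ W
P_tot = 2.01×10⁻⁸ W → 10 log₁₀(P_tot / 10⁻³) = −47.0 dBm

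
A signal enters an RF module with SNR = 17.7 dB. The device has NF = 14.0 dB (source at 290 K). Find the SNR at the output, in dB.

By definition F = SNR_in/SNR_out, so in dB: SNR_out = SNR_in − NF
SNR_out = 17.7 − 14.0 = 3.7 dB

3.7 dB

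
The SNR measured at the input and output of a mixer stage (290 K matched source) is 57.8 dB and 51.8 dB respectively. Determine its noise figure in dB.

6.0 dB

NF (dB) = SNR_in(dB) − SNR_out(dB) when the source is at T₀
NF = 57.8 − 51.8 = 6.0 dB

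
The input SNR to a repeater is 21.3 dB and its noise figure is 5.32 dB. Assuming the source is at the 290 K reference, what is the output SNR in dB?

15.98 dB

By definition F = SNR_in/SNR_out, so in dB: SNR_out = SNR_in − NF
SNR_out = 21.3 − 5.32 = 15.98 dB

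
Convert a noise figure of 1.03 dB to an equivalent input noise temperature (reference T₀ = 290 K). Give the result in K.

F = 10^(1.03/10) = 1.26765
T_e = (F − 1)·T₀ = (1.26765 − 1) × 290 = 77.6 K

77.6 K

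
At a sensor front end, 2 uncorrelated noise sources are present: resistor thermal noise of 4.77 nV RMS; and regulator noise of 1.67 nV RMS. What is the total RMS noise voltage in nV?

5.05 nV

Uncorrelated sources add in power (mean-square): V_tot = √(ΣV_i²)
V_tot = √[(4.77×10⁻⁹)² + (1.67×10⁻⁹)²] = 5.05×10⁻⁹ V = 5.05 nV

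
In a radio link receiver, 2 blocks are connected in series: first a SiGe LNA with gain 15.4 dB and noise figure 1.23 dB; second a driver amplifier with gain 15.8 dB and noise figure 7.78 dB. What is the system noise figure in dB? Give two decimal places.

Convert to linear (a loss of L dB is a gain of −L dB): F_i = 10^(NF_i/10), G_i = 10^(G_i,dB/10)
  Stage 1: F_1 = 10^(1.23/10) = 1.327, G_1 = 10^(15.4/10) = 34.67
  Stage 2: F_2 = 10^(7.78/10) = 5.998, G_2 = 10^(15.8/10) = 38.02
Friis cascade:
  F = 1.327 + (5.998 − 1)/34.67 = 1.472
NF = 10 log₁₀(1.472) = 1.68 dB

1.68 dB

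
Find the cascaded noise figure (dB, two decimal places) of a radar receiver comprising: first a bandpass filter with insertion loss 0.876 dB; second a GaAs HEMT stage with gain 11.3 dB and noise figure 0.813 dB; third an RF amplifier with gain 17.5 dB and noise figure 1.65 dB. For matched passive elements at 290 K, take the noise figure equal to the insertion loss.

Convert to linear (a loss of L dB is a gain of −L dB): F_i = 10^(NF_i/10), G_i = 10^(G_i,dB/10)
  Stage 1: F_1 = 10^(0.876/10) = 1.223, G_1 = 10^(−0.876/10) = 0.8173
  Stage 2: F_2 = 10^(0.813/10) = 1.206, G_2 = 10^(11.3/10) = 13.49
  Stage 3: F_3 = 10^(1.65/10) = 1.462, G_3 = 10^(17.5/10) = 56.23
Friis cascade:
  F = 1.223 + (1.206 − 1)/0.8173 + (1.462 − 1)/11.03 = 1.517
NF = 10 log₁₀(1.517) = 1.81 dB

1.81 dB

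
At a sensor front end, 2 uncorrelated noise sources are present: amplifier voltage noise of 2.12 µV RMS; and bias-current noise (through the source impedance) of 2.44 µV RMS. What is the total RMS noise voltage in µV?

3.23 µV

Uncorrelated sources add in power (mean-square): V_tot = √(ΣV_i²)
V_tot = √[(2.12×10⁻⁶)² + (2.44×10⁻⁶)²] = 3.23×10⁻⁶ V = 3.23 µV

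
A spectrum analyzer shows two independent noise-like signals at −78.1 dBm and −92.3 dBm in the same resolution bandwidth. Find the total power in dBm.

−77.9 dBm

Convert to linear, add, convert back:
P₁ = 1.55×10⁻¹¹ W, P₂ = 5.89×10⁻¹³ W
P_tot = 1.61×10⁻¹¹ W → 10 log₁₀(P_tot / 10⁻³) = −77.9 dBm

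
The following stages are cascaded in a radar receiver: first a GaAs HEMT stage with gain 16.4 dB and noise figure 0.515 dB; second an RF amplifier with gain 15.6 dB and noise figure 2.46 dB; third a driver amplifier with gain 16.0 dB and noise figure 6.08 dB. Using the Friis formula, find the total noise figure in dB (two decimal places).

0.59 dB

Convert to linear (a loss of L dB is a gain of −L dB): F_i = 10^(NF_i/10), G_i = 10^(G_i,dB/10)
  Stage 1: F_1 = 10^(0.515/10) = 1.126, G_1 = 10^(16.4/10) = 43.65
  Stage 2: F_2 = 10^(2.46/10) = 1.762, G_2 = 10^(15.6/10) = 36.31
  Stage 3: F_3 = 10^(6.08/10) = 4.055, G_3 = 10^(16.0/10) = 39.81
Friis cascade:
  F = 1.126 + (1.762 − 1)/43.65 + (4.055 − 1)/1585 = 1.145
NF = 10 log₁₀(1.145) = 0.59 dB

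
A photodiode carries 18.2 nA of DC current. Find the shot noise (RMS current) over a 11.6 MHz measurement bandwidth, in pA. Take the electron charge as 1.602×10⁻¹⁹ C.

260 pA

I_n = √(2qI·B)
2qI·B = 2 × 1.602×10⁻¹⁹ × 1.82×10⁻⁸ × 1.16×10⁷ = 6.76×10⁻²⁰ A²
I_n = √(6.76×10⁻²⁰) = 2.60×10⁻¹⁰ A = 260 pA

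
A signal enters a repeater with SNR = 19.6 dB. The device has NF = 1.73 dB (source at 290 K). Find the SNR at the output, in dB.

By definition F = SNR_in/SNR_out, so in dB: SNR_out = SNR_in − NF
SNR_out = 19.6 − 1.73 = 17.87 dB

17.87 dB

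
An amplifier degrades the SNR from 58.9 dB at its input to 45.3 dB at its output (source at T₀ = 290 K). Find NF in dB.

13.6 dB

NF (dB) = SNR_in(dB) − SNR_out(dB) when the source is at T₀
NF = 58.9 − 45.3 = 13.6 dB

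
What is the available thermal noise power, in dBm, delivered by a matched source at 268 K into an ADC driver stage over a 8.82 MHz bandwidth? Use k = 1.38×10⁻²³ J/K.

P_n = kTB = 1.38×10⁻²³ × 268 × 8.82×10⁶ = 3.26×10⁻¹⁴ W
In dBm: 10 log₁₀(3.26×10⁻¹⁴ / 10⁻³) = −104.9 dBm

−104.9 dBm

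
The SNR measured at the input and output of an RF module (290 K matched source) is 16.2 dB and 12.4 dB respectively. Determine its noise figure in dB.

3.8 dB

NF (dB) = SNR_in(dB) − SNR_out(dB) when the source is at T₀
NF = 16.2 − 12.4 = 3.8 dB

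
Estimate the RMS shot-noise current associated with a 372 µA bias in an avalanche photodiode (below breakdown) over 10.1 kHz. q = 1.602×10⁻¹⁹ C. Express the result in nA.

1.10 nA

I_n = √(2qI·B)
2qI·B = 2 × 1.602×10⁻¹⁹ × 3.72×10⁻⁴ × 1.01×10⁴ = 1.20×10⁻¹⁸ A²
I_n = √(1.20×10⁻¹⁸) = 1.10×10⁻⁹ A = 1.10 nA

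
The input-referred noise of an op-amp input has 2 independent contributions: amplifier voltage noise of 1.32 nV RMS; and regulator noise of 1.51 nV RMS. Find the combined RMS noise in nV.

2.01 nV

Uncorrelated sources add in power (mean-square): V_tot = √(ΣV_i²)
V_tot = √[(1.32×10⁻⁹)² + (1.51×10⁻⁹)²] = 2.01×10⁻⁹ V = 2.01 nV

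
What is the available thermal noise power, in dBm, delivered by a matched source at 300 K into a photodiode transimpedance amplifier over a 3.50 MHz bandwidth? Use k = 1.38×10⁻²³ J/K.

−108.4 dBm

P_n = kTB = 1.38×10⁻²³ × 300 × 3.50×10⁶ = 1.45×10⁻¹⁴ W
In dBm: 10 log₁₀(1.45×10⁻¹⁴ / 10⁻³) = −108.4 dBm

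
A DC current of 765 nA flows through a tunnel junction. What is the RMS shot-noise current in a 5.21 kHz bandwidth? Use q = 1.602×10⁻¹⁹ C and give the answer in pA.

35.7 pA

I_n = √(2qI·B)
2qI·B = 2 × 1.602×10⁻¹⁹ × 7.65×10⁻⁷ × 5.21×10³ = 1.28×10⁻²¹ A²
I_n = √(1.28×10⁻²¹) = 3.57×10⁻¹¹ A = 35.7 pA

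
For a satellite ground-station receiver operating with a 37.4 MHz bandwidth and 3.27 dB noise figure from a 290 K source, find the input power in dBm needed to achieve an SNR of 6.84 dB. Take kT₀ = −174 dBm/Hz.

−88.2 dBm

Sensitivity = −174 + 10 log₁₀(B) + NF + SNR_min
= −174 + 75.73 + 3.27 + 6.84
= −88.16 dBm → −88.2 dBm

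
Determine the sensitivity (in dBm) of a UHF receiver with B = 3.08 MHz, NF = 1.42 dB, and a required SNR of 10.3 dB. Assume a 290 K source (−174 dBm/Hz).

−97.4 dBm

Sensitivity = −174 + 10 log₁₀(B) + NF + SNR_min
= −174 + 64.89 + 1.42 + 10.3
= −97.39 dBm → −97.4 dBm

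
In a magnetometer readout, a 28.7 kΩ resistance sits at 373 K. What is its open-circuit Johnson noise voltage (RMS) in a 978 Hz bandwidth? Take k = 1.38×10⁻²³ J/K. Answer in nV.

760 nV

V_n = √(4kTRB)
4kTRB = 4 × 1.38×10⁻²³ × 373 × 2.87×10⁴ × 9.78×10² = 5.78×10⁻¹³ V²
V_n = √(5.78×10⁻¹³) = 7.60×10⁻⁷ V = 760 nV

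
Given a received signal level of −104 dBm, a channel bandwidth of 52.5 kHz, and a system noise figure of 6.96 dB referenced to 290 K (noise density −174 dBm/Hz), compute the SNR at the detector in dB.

15.8 dB

Noise floor: N = −174 + 10 log₁₀(B) + NF
10 log₁₀(5.25×10⁴) = 47.2 dB
N = −174 + 47.2 + 6.96 = −119.84 dBm
SNR = P_sig − N = −104 − (−119.84) = 15.84 dB → 15.8 dB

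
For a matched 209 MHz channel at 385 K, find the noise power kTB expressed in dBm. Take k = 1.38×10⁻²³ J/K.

P_n = kTB = 1.38×10⁻²³ × 385 × 2.09×10⁸ = 1.11×10⁻¹² W
In dBm: 10 log₁₀(1.11×10⁻¹² / 10⁻³) = −89.5 dBm

−89.5 dBm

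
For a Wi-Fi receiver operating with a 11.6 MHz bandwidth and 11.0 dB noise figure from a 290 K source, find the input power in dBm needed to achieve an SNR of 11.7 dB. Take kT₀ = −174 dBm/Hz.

−80.7 dBm

Sensitivity = −174 + 10 log₁₀(B) + NF + SNR_min
= −174 + 70.64 + 11.0 + 11.7
= −80.66 dBm → −80.7 dBm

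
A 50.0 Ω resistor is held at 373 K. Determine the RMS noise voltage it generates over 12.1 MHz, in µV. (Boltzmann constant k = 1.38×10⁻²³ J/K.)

3.53 µV

V_n = √(4kTRB)
4kTRB = 4 × 1.38×10⁻²³ × 373 × 5.00×10¹ × 1.21×10⁷ = 1.25×10⁻¹¹ V²
V_n = √(1.25×10⁻¹¹) = 3.53×10⁻⁶ V = 3.53 µV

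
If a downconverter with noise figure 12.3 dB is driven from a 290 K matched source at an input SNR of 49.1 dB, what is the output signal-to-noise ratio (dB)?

By definition F = SNR_in/SNR_out, so in dB: SNR_out = SNR_in − NF
SNR_out = 49.1 − 12.3 = 36.8 dB

36.8 dB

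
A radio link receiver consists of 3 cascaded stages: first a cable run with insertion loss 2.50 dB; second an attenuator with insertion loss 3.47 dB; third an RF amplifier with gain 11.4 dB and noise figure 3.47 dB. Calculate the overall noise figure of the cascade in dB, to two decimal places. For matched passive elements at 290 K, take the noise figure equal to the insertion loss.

9.44 dB

Convert to linear (a loss of L dB is a gain of −L dB): F_i = 10^(NF_i/10), G_i = 10^(G_i,dB/10)
  Stage 1: F_1 = 10^(2.50/10) = 1.778, G_1 = 10^(−2.50/10) = 0.5623
  Stage 2: F_2 = 10^(3.47/10) = 2.223, G_2 = 10^(−3.47/10) = 0.4498
  Stage 3: F_3 = 10^(3.47/10) = 2.223, G_3 = 10^(11.4/10) = 13.80
Friis cascade:
  F = 1.778 + (2.223 − 1)/0.5623 + (2.223 − 1)/0.2529 = 8.790
NF = 10 log₁₀(8.790) = 9.44 dB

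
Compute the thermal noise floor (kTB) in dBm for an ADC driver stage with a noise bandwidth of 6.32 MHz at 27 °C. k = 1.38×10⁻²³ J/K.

T = 27 °C + 273.15 = 300.15 K
P_n = kTB = 1.38×10⁻²³ × 300.15 × 6.32×10⁶ = 2.62×10⁻¹⁴ W
In dBm: 10 log₁₀(2.62×10⁻¹⁴ / 10⁻³) = −105.8 dBm

−105.8 dBm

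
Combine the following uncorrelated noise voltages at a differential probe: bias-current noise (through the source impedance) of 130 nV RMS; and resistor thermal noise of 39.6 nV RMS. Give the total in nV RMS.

136 nV

Uncorrelated sources add in power (mean-square): V_tot = √(ΣV_i²)
V_tot = √[(1.30×10⁻⁷)² + (3.96×10⁻⁸)²] = 1.36×10⁻⁷ V = 136 nV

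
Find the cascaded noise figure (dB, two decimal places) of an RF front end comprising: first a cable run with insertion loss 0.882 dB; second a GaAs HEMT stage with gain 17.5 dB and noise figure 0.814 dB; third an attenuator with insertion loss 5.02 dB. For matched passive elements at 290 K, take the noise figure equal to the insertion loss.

1.83 dB

Convert to linear (a loss of L dB is a gain of −L dB): F_i = 10^(NF_i/10), G_i = 10^(G_i,dB/10)
  Stage 1: F_1 = 10^(0.882/10) = 1.225, G_1 = 10^(−0.882/10) = 0.8162
  Stage 2: F_2 = 10^(0.814/10) = 1.206, G_2 = 10^(17.5/10) = 56.23
  Stage 3: F_3 = 10^(5.02/10) = 3.177, G_3 = 10^(−5.02/10) = 0.3148
Friis cascade:
  F = 1.225 + (1.206 − 1)/0.8162 + (3.177 − 1)/45.90 = 1.525
NF = 10 log₁₀(1.525) = 1.83 dB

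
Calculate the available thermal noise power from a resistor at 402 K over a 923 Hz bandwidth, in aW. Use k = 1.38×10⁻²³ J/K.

P_n = kTB = 1.38×10⁻²³ × 402 × 9.23×10² = 5.12×10⁻¹⁸ W = 5.12 aW

5.12 aW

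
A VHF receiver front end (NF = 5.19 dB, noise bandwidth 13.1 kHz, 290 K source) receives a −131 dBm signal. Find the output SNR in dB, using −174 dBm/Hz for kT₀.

−3.4 dB

Noise floor: N = −174 + 10 log₁₀(B) + NF
10 log₁₀(1.31×10⁴) = 41.17 dB
N = −174 + 41.17 + 5.19 = −127.64 dBm
SNR = P_sig − N = −131 − (−127.64) = −3.36 dB → −3.4 dB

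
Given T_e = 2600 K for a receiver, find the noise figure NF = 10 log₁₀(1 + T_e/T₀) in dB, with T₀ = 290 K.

9.98 dB

F = 1 + T_e/T₀ = 1 + 2600/290 = 9.96552
NF = 10 log₁₀(9.96552) = 9.98 dB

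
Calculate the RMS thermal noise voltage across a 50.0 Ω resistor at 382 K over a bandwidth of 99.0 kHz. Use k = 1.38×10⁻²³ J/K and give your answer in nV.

323 nV

V_n = √(4kTRB)
4kTRB = 4 × 1.38×10⁻²³ × 382 × 5.00×10¹ × 9.90×10⁴ = 1.04×10⁻¹³ V²
V_n = √(1.04×10⁻¹³) = 3.23×10⁻⁷ V = 323 nV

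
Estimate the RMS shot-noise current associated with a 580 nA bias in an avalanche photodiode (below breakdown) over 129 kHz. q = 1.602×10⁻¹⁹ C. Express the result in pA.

I_n = √(2qI·B)
2qI·B = 2 × 1.602×10⁻¹⁹ × 5.80×10⁻⁷ × 1.29×10⁵ = 2.40×10⁻²⁰ A²
I_n = √(2.40×10⁻²⁰) = 1.55×10⁻¹⁰ A = 155 pA

155 pA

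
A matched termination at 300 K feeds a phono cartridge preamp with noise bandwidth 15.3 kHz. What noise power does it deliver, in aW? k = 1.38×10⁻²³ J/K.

63.3 aW

P_n = kTB = 1.38×10⁻²³ × 300 × 1.53×10⁴ = 6.33×10⁻¹⁷ W = 63.3 aW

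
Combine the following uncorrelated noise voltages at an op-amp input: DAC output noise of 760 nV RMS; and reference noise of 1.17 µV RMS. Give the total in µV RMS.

1.40 µV

Uncorrelated sources add in power (mean-square): V_tot = √(ΣV_i²)
V_tot = √[(7.60×10⁻⁷)² + (1.17×10⁻⁶)²] = 1.40×10⁻⁶ V = 1.40 µV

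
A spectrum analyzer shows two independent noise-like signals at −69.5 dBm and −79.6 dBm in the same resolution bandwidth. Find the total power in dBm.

−69.1 dBm

Convert to linear, add, convert back:
P₁ = 1.12×10⁻¹⁰ W, P₂ = 1.10×10⁻¹¹ W
P_tot = 1.23×10⁻¹⁰ W → 10 log₁₀(P_tot / 10⁻³) = −69.1 dBm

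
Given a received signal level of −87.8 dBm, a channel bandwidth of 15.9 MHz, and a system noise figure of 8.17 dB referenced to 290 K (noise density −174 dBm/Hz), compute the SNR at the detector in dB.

6.0 dB

Noise floor: N = −174 + 10 log₁₀(B) + NF
10 log₁₀(1.59×10⁷) = 72.01 dB
N = −174 + 72.01 + 8.17 = −93.82 dBm
SNR = P_sig − N = −87.8 − (−93.82) = 6.02 dB → 6.0 dB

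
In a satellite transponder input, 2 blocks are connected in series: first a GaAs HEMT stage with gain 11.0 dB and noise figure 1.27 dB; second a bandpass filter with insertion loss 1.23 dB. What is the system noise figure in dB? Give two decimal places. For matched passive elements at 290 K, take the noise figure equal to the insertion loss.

Convert to linear (a loss of L dB is a gain of −L dB): F_i = 10^(NF_i/10), G_i = 10^(G_i,dB/10)
  Stage 1: F_1 = 10^(1.27/10) = 1.340, G_1 = 10^(11.0/10) = 12.59
  Stage 2: F_2 = 10^(1.23/10) = 1.327, G_2 = 10^(−1.23/10) = 0.7534
Friis cascade:
  F = 1.340 + (1.327 − 1)/12.59 = 1.366
NF = 10 log₁₀(1.366) = 1.35 dB

1.35 dB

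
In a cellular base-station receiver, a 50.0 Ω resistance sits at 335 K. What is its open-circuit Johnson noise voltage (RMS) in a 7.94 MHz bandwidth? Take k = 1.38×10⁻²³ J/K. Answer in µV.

V_n = √(4kTRB)
4kTRB = 4 × 1.38×10⁻²³ × 335 × 5.00×10¹ × 7.94×10⁶ = 7.34×10⁻¹² V²
V_n = √(7.34×10⁻¹²) = 2.71×10⁻⁶ V = 2.71 µV

2.71 µV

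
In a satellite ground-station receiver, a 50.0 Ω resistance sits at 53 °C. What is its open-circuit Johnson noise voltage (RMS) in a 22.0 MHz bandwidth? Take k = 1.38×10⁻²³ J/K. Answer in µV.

T = 53 °C + 273.15 = 326.15 K
V_n = √(4kTRB)
4kTRB = 4 × 1.38×10⁻²³ × 326.15 × 5.00×10¹ × 2.20×10⁷ = 1.98×10⁻¹¹ V²
V_n = √(1.98×10⁻¹¹) = 4.45×10⁻⁶ V = 4.45 µV

4.45 µV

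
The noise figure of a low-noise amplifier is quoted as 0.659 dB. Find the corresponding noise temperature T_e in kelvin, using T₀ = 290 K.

47.5 K

F = 10^(0.659/10) = 1.16386
T_e = (F − 1)·T₀ = (1.16386 − 1) × 290 = 47.5 K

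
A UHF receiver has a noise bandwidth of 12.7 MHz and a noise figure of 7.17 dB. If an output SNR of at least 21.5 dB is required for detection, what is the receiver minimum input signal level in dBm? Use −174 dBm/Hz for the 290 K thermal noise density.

Sensitivity = −174 + 10 log₁₀(B) + NF + SNR_min
= −174 + 71.04 + 7.17 + 21.5
= −74.29 dBm → −74.3 dBm

−74.3 dBm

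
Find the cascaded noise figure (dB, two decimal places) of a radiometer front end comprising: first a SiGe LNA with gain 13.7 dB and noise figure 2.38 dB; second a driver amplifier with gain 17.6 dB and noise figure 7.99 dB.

Convert to linear (a loss of L dB is a gain of −L dB): F_i = 10^(NF_i/10), G_i = 10^(G_i,dB/10)
  Stage 1: F_1 = 10^(2.38/10) = 1.730, G_1 = 10^(13.7/10) = 23.44
  Stage 2: F_2 = 10^(7.99/10) = 6.295, G_2 = 10^(17.6/10) = 57.54
Friis cascade:
  F = 1.730 + (6.295 − 1)/23.44 = 1.956
NF = 10 log₁₀(1.956) = 2.91 dB

2.91 dB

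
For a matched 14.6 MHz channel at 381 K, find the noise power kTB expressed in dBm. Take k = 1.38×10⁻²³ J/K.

−101.1 dBm

P_n = kTB = 1.38×10⁻²³ × 381 × 1.46×10⁷ = 7.68×10⁻¹⁴ W
In dBm: 10 log₁₀(7.68×10⁻¹⁴ / 10⁻³) = −101.1 dBm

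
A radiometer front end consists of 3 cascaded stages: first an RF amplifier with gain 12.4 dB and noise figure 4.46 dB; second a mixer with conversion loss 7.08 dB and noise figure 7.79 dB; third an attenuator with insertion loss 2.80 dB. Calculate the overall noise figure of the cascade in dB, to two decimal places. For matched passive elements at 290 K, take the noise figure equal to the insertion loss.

Convert to linear (a loss of L dB is a gain of −L dB): F_i = 10^(NF_i/10), G_i = 10^(G_i,dB/10)
  Stage 1: F_1 = 10^(4.46/10) = 2.793, G_1 = 10^(12.4/10) = 17.38
  Stage 2: F_2 = 10^(7.79/10) = 6.012, G_2 = 10^(−7.08/10) = 0.1959
  Stage 3: F_3 = 10^(2.80/10) = 1.905, G_3 = 10^(−2.80/10) = 0.5248
Friis cascade:
  F = 2.793 + (6.012 − 1)/17.38 + (1.905 − 1)/3.404 = 3.347
NF = 10 log₁₀(3.347) = 5.25 dB

5.25 dB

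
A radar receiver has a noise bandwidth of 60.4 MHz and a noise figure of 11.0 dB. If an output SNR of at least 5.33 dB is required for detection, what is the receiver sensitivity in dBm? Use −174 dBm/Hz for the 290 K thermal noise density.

−79.9 dBm

Sensitivity = −174 + 10 log₁₀(B) + NF + SNR_min
= −174 + 77.81 + 11.0 + 5.33
= −79.86 dBm → −79.9 dBm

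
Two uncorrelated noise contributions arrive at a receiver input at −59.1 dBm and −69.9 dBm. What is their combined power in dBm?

−58.8 dBm

Convert to linear, add, convert back:
P₁ = 1.23×10⁻⁹ W, P₂ = 1.02×10⁻¹⁰ W
P_tot = 1.33×10⁻⁹ W → 10 log₁₀(P_tot / 10⁻³) = −58.8 dBm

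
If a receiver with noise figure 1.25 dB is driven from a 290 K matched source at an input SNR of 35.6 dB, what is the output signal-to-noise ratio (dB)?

34.35 dB

By definition F = SNR_in/SNR_out, so in dB: SNR_out = SNR_in − NF
SNR_out = 35.6 − 1.25 = 34.35 dB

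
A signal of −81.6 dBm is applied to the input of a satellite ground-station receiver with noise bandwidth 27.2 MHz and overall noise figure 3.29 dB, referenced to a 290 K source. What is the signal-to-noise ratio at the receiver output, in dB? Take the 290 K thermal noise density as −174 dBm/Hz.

14.8 dB

Noise floor: N = −174 + 10 log₁₀(B) + NF
10 log₁₀(2.72×10⁷) = 74.35 dB
N = −174 + 74.35 + 3.29 = −96.36 dBm
SNR = P_sig − N = −81.6 − (−96.36) = 14.76 dB → 14.8 dB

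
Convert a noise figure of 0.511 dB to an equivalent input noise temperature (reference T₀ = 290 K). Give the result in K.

F = 10^(0.511/10) = 1.12486
T_e = (F − 1)·T₀ = (1.12486 − 1) × 290 = 36.2 K

36.2 K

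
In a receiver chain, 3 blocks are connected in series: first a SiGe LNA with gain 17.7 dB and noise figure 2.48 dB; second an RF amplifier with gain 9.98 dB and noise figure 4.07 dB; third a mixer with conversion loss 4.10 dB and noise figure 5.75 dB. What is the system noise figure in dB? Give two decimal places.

Convert to linear (a loss of L dB is a gain of −L dB): F_i = 10^(NF_i/10), G_i = 10^(G_i,dB/10)
  Stage 1: F_1 = 10^(2.48/10) = 1.770, G_1 = 10^(17.7/10) = 58.88
  Stage 2: F_2 = 10^(4.07/10) = 2.553, G_2 = 10^(9.98/10) = 9.954
  Stage 3: F_3 = 10^(5.75/10) = 3.758, G_3 = 10^(−4.10/10) = 0.3890
Friis cascade:
  F = 1.770 + (2.553 − 1)/58.88 + (3.758 − 1)/586.1 = 1.801
NF = 10 log₁₀(1.801) = 2.56 dB

2.56 dB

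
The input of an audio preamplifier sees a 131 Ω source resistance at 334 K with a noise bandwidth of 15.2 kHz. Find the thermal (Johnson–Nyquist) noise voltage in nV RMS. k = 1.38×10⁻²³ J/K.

192 nV

V_n = √(4kTRB)
4kTRB = 4 × 1.38×10⁻²³ × 334 × 1.31×10² × 1.52×10⁴ = 3.67×10⁻¹⁴ V²
V_n = √(3.67×10⁻¹⁴) = 1.92×10⁻⁷ V = 192 nV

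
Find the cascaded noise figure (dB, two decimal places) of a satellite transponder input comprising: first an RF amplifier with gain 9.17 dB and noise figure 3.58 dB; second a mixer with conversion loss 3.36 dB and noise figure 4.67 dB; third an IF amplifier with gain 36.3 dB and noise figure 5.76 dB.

5.11 dB

Convert to linear (a loss of L dB is a gain of −L dB): F_i = 10^(NF_i/10), G_i = 10^(G_i,dB/10)
  Stage 1: F_1 = 10^(3.58/10) = 2.280, G_1 = 10^(9.17/10) = 8.260
  Stage 2: F_2 = 10^(4.67/10) = 2.931, G_2 = 10^(−3.36/10) = 0.4613
  Stage 3: F_3 = 10^(5.76/10) = 3.767, G_3 = 10^(36.3/10) = 4266
Friis cascade:
  F = 2.280 + (2.931 − 1)/8.260 + (3.767 − 1)/3.811 = 3.240
NF = 10 log₁₀(3.240) = 5.11 dB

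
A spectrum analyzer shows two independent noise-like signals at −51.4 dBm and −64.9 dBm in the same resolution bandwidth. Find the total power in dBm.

Convert to linear, add, convert back:
P₁ = 7.24×10⁻⁹ W, P₂ = 3.24×10⁻¹⁰ W
P_tot = 7.57×10⁻⁹ W → 10 log₁₀(P_tot / 10⁻³) = −51.2 dBm

−51.2 dBm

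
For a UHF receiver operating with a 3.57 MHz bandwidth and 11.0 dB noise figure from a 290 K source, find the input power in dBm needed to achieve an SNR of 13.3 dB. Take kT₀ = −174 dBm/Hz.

−84.2 dBm

Sensitivity = −174 + 10 log₁₀(B) + NF + SNR_min
= −174 + 65.53 + 11.0 + 13.3
= −84.17 dBm → −84.2 dBm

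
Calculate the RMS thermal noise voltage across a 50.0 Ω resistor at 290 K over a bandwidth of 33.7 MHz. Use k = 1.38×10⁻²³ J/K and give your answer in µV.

V_n = √(4kTRB)
4kTRB = 4 × 1.38×10⁻²³ × 290 × 5.00×10¹ × 3.37×10⁷ = 2.70×10⁻¹¹ V²
V_n = √(2.70×10⁻¹¹) = 5.19×10⁻⁶ V = 5.19 µV

5.19 µV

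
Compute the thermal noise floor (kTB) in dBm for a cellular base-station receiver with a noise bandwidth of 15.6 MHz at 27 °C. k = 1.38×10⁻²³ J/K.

−101.9 dBm

T = 27 °C + 273.15 = 300.15 K
P_n = kTB = 1.38×10⁻²³ × 300.15 × 1.56×10⁷ = 6.46×10⁻¹⁴ W
In dBm: 10 log₁₀(6.46×10⁻¹⁴ / 10⁻³) = −101.9 dBm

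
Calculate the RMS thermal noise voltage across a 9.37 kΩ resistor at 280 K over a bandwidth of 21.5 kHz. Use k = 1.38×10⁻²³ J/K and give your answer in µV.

V_n = √(4kTRB)
4kTRB = 4 × 1.38×10⁻²³ × 280 × 9.37×10³ × 2.15×10⁴ = 3.11×10⁻¹² V²
V_n = √(3.11×10⁻¹²) = 1.76×10⁻⁶ V = 1.76 µV

1.76 µV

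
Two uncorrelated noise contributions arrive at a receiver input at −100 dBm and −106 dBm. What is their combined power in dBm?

−99.0 dBm

Convert to linear, add, convert back:
P₁ = 1.00×10⁻¹³ W, P₂ = 2.51×10⁻¹⁴ W
P_tot = 1.25×10⁻¹³ W → 10 log₁₀(P_tot / 10⁻³) = −99.0 dBm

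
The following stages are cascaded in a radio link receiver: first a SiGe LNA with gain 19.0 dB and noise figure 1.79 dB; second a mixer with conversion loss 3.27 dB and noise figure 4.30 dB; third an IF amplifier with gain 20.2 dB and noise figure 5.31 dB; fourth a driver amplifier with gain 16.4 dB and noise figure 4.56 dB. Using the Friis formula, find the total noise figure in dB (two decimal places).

Convert to linear (a loss of L dB is a gain of −L dB): F_i = 10^(NF_i/10), G_i = 10^(G_i,dB/10)
  Stage 1: F_1 = 10^(1.79/10) = 1.510, G_1 = 10^(19.0/10) = 79.43
  Stage 2: F_2 = 10^(4.30/10) = 2.692, G_2 = 10^(−3.27/10) = 0.4710
  Stage 3: F_3 = 10^(5.31/10) = 3.396, G_3 = 10^(20.2/10) = 104.7
  Stage 4: F_4 = 10^(4.56/10) = 2.858, G_4 = 10^(16.4/10) = 43.65
Friis cascade:
  F = 1.510 + (2.692 − 1)/79.43 + (3.396 − 1)/37.41 + (2.858 − 1)/3917 = 1.596
NF = 10 log₁₀(1.596) = 2.03 dB

2.03 dB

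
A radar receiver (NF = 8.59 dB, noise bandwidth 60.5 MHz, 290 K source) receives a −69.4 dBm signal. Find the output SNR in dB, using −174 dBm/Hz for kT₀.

18.2 dB

Noise floor: N = −174 + 10 log₁₀(B) + NF
10 log₁₀(6.05×10⁷) = 77.82 dB
N = −174 + 77.82 + 8.59 = −87.59 dBm
SNR = P_sig − N = −69.4 − (−87.59) = 18.19 dB → 18.2 dB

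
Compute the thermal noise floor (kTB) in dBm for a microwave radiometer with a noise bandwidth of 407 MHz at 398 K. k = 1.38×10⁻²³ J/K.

P_n = kTB = 1.38×10⁻²³ × 398 × 4.07×10⁸ = 2.24×10⁻¹² W
In dBm: 10 log₁₀(2.24×10⁻¹² / 10⁻³) = −86.5 dBm

−86.5 dBm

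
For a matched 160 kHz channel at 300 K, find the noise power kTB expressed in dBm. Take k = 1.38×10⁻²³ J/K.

−121.8 dBm

P_n = kTB = 1.38×10⁻²³ × 300 × 1.60×10⁵ = 6.62×10⁻¹⁶ W
In dBm: 10 log₁₀(6.62×10⁻¹⁶ / 10⁻³) = −121.8 dBm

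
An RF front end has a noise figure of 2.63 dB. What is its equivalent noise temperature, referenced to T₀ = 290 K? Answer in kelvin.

241 K

F = 10^(2.63/10) = 1.83231
T_e = (F − 1)·T₀ = (1.83231 − 1) × 290 = 241 K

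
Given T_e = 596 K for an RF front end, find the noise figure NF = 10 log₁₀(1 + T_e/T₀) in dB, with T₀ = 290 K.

F = 1 + T_e/T₀ = 1 + 596/290 = 3.05517
NF = 10 log₁₀(3.05517) = 4.85 dB

4.85 dB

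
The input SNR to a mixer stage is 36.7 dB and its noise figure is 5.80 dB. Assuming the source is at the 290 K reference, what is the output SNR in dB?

By definition F = SNR_in/SNR_out, so in dB: SNR_out = SNR_in − NF
SNR_out = 36.7 − 5.80 = 30.90 dB

30.90 dB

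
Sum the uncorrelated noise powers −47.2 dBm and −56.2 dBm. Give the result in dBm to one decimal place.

Convert to linear, add, convert back:
P₁ = 1.91×10⁻⁸ W, P₂ = 2.40×10⁻⁹ W
P_tot = 2.15×10⁻⁸ W → 10 log₁₀(P_tot / 10⁻³) = −46.7 dBm

−46.7 dBm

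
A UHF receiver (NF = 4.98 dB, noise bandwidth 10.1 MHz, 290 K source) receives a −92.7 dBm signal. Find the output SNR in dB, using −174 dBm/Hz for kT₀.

6.3 dB

Noise floor: N = −174 + 10 log₁₀(B) + NF
10 log₁₀(1.01×10⁷) = 70.04 dB
N = −174 + 70.04 + 4.98 = −98.98 dBm
SNR = P_sig − N = −92.7 − (−98.98) = 6.28 dB → 6.3 dB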